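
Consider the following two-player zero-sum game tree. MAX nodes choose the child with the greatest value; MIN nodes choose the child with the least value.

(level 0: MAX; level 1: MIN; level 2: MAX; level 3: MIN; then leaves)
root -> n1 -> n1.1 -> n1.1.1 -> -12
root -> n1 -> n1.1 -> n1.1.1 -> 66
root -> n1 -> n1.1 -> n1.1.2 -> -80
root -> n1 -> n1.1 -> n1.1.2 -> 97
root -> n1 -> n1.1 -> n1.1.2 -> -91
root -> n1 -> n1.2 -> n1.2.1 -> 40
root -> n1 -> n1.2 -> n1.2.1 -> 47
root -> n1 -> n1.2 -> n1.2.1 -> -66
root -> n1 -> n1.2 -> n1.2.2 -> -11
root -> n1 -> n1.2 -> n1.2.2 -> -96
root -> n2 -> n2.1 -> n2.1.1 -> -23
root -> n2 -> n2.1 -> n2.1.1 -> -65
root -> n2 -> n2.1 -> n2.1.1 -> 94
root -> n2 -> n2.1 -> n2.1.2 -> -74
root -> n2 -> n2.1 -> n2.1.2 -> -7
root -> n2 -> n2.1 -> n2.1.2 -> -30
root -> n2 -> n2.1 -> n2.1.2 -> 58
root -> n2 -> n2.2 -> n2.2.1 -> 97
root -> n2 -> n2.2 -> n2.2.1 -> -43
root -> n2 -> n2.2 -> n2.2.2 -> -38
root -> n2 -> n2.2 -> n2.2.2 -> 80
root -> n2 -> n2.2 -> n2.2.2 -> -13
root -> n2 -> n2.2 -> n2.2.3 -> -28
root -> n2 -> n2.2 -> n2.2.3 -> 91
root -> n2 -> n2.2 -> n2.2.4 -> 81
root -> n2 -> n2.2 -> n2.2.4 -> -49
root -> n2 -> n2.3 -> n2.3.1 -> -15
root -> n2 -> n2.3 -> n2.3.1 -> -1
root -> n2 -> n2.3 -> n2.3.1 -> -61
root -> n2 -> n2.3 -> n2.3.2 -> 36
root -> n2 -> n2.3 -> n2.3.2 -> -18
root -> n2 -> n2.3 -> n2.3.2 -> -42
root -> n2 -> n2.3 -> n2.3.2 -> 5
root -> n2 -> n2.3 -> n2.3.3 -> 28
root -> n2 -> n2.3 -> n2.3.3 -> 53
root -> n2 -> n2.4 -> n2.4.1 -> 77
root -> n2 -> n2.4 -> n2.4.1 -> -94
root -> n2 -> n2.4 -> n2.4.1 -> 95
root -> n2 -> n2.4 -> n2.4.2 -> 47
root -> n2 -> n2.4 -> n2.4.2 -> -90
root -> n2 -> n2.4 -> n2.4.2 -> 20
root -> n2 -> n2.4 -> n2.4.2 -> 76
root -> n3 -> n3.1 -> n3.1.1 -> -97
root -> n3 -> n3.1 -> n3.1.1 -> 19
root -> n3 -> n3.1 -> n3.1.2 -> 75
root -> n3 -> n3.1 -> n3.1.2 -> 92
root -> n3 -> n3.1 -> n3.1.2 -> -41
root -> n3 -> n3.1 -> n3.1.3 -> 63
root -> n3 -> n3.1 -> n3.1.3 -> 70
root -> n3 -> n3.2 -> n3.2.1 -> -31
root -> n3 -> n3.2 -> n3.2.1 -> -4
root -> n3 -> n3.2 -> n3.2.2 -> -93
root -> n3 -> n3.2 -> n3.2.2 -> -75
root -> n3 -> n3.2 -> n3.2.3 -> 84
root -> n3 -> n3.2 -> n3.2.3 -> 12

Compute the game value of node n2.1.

-65

n2.1.1 (MIN): min(-23, -65, 94) = -65
n2.1.2 (MIN): min(-74, -7, -30, 58) = -74
n2.1 (MAX): max(-65, -74) = -65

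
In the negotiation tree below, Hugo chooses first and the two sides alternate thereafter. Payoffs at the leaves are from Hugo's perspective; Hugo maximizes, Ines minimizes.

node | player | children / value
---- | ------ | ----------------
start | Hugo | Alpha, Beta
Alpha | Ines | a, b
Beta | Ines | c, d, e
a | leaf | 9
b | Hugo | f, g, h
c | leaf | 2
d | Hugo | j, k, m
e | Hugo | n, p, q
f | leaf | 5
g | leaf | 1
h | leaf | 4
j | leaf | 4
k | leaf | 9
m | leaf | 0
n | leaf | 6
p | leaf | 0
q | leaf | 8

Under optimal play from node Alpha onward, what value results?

b (Hugo): max(5, 1, 4) = 5
Alpha (Ines): min(9, 5) = 5

5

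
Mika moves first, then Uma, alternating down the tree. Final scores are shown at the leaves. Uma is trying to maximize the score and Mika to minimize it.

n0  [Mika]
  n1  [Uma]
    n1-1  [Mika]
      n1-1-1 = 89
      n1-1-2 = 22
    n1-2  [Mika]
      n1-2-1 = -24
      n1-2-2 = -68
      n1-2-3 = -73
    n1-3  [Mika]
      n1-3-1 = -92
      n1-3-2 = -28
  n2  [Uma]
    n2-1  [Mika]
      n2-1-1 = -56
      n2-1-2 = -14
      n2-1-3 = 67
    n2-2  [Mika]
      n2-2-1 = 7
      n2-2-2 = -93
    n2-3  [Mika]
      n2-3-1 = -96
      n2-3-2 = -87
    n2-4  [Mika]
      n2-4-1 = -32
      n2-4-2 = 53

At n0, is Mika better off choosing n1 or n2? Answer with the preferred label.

n2

n1-1 (Mika): min(89, 22) = 22
n1-2 (Mika): min(-24, -68, -73) = -73
n1-3 (Mika): min(-92, -28) = -92
n1 (Uma): max(22, -73, -92) = 22
n2-1 (Mika): min(-56, -14, 67) = -56
n2-2 (Mika): min(7, -93) = -93
n2-3 (Mika): min(-96, -87) = -96
n2-4 (Mika): min(-32, 53) = -32
n2 (Uma): max(-56, -93, -96, -32) = -32
Mika prefers the lower value; n1=22, n2=-32. n2 is better since -32 < 22.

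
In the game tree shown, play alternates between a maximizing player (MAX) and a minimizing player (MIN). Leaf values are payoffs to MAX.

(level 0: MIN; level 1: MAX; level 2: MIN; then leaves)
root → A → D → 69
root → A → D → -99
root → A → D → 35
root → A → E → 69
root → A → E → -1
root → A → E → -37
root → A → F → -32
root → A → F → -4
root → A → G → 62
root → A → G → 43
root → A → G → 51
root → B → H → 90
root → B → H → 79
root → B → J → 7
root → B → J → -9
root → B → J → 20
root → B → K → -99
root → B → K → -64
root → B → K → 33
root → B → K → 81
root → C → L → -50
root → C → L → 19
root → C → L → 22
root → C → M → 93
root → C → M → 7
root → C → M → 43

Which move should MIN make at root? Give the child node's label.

C

D (MIN): min(69, -99, 35) = -99
E (MIN): min(69, -1, -37) = -37
F (MIN): min(-32, -4) = -32
G (MIN): min(62, 43, 51) = 43
A (MAX): max(-99, -37, -32, 43) = 43
H (MIN): min(90, 79) = 79
J (MIN): min(7, -9, 20) = -9
K (MIN): min(-99, -64, 33, 81) = -99
B (MAX): max(79, -9, -99) = 79
L (MIN): min(-50, 19, 22) = -50
M (MIN): min(93, 7, 43) = 7
C (MAX): max(-50, 7) = 7
root (MIN): min(43, 79, 7) = 7
MIN at root wants the lowest of {A=43, B=79, C=7}, so chooses C.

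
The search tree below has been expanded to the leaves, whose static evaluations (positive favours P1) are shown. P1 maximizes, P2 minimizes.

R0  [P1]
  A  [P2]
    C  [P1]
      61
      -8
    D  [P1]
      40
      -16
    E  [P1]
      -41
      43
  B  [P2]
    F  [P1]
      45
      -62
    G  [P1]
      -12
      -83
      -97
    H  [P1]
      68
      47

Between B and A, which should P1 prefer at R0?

A

F (P1): max(45, -62) = 45
G (P1): max(-12, -83, -97) = -12
H (P1): max(68, 47) = 68
B (P2): min(45, -12, 68) = -12
C (P1): max(61, -8) = 61
D (P1): max(40, -16) = 40
E (P1): max(-41, 43) = 43
A (P2): min(61, 40, 43) = 40
P1 prefers the higher value; B=-12, A=40. A is better since 40 > -12.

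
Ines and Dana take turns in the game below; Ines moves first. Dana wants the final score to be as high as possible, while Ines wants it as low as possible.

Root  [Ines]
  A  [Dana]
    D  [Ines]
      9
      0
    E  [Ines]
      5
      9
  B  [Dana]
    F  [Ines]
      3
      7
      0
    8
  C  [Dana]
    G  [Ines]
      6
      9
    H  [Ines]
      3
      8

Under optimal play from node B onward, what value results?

8

F (Ines): min(3, 7, 0) = 0
B (Dana): max(0, 8) = 8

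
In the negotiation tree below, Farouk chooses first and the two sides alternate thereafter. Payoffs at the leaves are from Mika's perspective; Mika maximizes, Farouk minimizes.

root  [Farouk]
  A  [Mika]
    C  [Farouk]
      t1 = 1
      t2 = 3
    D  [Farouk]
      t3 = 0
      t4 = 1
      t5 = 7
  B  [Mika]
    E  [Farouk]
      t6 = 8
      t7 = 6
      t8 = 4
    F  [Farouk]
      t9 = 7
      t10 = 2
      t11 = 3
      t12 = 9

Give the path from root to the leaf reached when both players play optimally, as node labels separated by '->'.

root -> A -> C -> t1

C (Farouk): min(1, 3) = 1
D (Farouk): min(0, 1, 7) = 0
A (Mika): max(1, 0) = 1
E (Farouk): min(8, 6, 4) = 4
F (Farouk): min(7, 2, 3, 9) = 2
B (Mika): max(4, 2) = 4
root (Farouk): min(1, 4) = 1
At root, Farouk picks A (lowest: 1).
At A, Mika picks C (highest: 1).
At C, Farouk picks t1 (lowest: 1).
Terminal value 1.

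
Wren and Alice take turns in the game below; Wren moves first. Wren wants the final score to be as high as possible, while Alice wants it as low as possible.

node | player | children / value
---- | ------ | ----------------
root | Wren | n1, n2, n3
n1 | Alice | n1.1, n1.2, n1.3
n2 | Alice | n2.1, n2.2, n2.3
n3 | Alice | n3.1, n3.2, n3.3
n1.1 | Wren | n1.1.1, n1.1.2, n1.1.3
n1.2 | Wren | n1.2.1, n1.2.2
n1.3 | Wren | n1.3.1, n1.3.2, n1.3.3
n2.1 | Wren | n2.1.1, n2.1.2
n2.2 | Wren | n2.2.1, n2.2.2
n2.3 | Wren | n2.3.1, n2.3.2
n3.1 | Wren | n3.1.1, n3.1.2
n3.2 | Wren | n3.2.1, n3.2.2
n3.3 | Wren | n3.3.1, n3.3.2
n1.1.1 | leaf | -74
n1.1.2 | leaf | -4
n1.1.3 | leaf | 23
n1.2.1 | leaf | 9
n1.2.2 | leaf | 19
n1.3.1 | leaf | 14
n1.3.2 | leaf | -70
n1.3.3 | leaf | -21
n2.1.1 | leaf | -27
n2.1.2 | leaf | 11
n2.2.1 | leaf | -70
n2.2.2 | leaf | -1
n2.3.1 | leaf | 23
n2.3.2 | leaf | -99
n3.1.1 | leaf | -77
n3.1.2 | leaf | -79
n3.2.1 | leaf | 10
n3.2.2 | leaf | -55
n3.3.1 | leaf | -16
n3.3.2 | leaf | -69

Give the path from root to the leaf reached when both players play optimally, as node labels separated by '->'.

n1.1 (Wren): max(-74, -4, 23) = 23
n1.2 (Wren): max(9, 19) = 19
n1.3 (Wren): max(14, -70, -21) = 14
n1 (Alice): min(23, 19, 14) = 14
n2.1 (Wren): max(-27, 11) = 11
n2.2 (Wren): max(-70, -1) = -1
n2.3 (Wren): max(23, -99) = 23
n2 (Alice): min(11, -1, 23) = -1
n3.1 (Wren): max(-77, -79) = -77
n3.2 (Wren): max(10, -55) = 10
n3.3 (Wren): max(-16, -69) = -16
n3 (Alice): min(-77, 10, -16) = -77
root (Wren): max(14, -1, -77) = 14
At root, Wren picks n1 (highest: 14).
At n1, Alice picks n1.3 (lowest: 14).
At n1.3, Wren picks n1.3.1 (highest: 14).
Terminal value 14.

root -> n1 -> n1.3 -> n1.3.1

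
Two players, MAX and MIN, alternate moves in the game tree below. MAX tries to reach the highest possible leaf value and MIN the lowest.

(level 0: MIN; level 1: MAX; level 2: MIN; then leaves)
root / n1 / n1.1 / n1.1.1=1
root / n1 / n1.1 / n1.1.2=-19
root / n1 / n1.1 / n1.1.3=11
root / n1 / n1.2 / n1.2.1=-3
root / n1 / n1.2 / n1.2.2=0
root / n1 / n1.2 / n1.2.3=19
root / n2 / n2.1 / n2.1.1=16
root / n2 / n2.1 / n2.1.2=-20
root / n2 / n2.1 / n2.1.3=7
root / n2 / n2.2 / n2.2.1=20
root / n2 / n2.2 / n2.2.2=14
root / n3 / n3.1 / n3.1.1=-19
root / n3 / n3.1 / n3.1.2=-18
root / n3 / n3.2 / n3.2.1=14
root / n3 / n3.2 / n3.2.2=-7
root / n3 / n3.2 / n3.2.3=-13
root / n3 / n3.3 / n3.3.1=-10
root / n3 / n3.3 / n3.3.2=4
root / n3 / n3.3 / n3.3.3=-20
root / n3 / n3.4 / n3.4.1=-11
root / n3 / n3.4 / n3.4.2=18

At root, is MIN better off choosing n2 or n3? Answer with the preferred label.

n3

n2.1 (MIN): min(16, -20, 7) = -20
n2.2 (MIN): min(20, 14) = 14
n2 (MAX): max(-20, 14) = 14
n3.1 (MIN): min(-19, -18) = -19
n3.2 (MIN): min(14, -7, -13) = -13
n3.3 (MIN): min(-10, 4, -20) = -20
n3.4 (MIN): min(-11, 18) = -11
n3 (MAX): max(-19, -13, -20, -11) = -11
MIN prefers the lower value; n2=14, n3=-11. n3 is better since -11 < 14.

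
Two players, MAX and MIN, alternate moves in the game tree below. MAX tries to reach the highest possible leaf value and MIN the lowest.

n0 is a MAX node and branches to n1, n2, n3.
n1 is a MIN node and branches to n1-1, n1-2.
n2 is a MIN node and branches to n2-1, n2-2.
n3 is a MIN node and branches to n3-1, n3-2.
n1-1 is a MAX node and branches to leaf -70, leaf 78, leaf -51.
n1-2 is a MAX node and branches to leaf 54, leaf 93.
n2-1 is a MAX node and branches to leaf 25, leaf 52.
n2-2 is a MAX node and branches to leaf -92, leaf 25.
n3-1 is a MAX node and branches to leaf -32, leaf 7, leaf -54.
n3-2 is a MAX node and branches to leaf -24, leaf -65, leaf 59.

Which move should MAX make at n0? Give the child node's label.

n1-1 (MAX): max(-70, 78, -51) = 78
n1-2 (MAX): max(54, 93) = 93
n1 (MIN): min(78, 93) = 78
n2-1 (MAX): max(25, 52) = 52
n2-2 (MAX): max(-92, 25) = 25
n2 (MIN): min(52, 25) = 25
n3-1 (MAX): max(-32, 7, -54) = 7
n3-2 (MAX): max(-24, -65, 59) = 59
n3 (MIN): min(7, 59) = 7
n0 (MAX): max(78, 25, 7) = 78
MAX at n0 wants the highest of {n1=78, n2=25, n3=7}, so chooses n1.

n1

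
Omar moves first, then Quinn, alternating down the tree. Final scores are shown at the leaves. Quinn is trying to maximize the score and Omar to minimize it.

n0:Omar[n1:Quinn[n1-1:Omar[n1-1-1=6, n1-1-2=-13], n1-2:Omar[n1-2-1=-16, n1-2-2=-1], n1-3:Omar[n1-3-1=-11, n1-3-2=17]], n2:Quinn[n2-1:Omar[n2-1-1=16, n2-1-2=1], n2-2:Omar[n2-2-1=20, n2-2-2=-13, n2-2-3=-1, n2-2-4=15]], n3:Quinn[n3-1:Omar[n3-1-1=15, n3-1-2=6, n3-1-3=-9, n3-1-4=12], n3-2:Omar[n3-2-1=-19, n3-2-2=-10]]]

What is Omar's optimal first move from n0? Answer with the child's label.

n1-1 (Omar): min(6, -13) = -13
n1-2 (Omar): min(-16, -1) = -16
n1-3 (Omar): min(-11, 17) = -11
n1 (Quinn): max(-13, -16, -11) = -11
n2-1 (Omar): min(16, 1) = 1
n2-2 (Omar): min(20, -13, -1, 15) = -13
n2 (Quinn): max(1, -13) = 1
n3-1 (Omar): min(15, 6, -9, 12) = -9
n3-2 (Omar): min(-19, -10) = -19
n3 (Quinn): max(-9, -19) = -9
n0 (Omar): min(-11, 1, -9) = -11
Omar at n0 wants the lowest of {n1=-11, n2=1, n3=-9}, so chooses n1.

n1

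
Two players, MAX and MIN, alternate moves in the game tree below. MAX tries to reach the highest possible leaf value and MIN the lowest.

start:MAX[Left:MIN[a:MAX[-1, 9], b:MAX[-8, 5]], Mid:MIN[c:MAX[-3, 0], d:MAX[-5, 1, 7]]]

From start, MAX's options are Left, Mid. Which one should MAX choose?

a (MAX): max(-1, 9) = 9
b (MAX): max(-8, 5) = 5
Left (MIN): min(9, 5) = 5
c (MAX): max(-3, 0) = 0
d (MAX): max(-5, 1, 7) = 7
Mid (MIN): min(0, 7) = 0
start (MAX): max(5, 0) = 5
MAX at start wants the highest of {Left=5, Mid=0}, so chooses Left.

Left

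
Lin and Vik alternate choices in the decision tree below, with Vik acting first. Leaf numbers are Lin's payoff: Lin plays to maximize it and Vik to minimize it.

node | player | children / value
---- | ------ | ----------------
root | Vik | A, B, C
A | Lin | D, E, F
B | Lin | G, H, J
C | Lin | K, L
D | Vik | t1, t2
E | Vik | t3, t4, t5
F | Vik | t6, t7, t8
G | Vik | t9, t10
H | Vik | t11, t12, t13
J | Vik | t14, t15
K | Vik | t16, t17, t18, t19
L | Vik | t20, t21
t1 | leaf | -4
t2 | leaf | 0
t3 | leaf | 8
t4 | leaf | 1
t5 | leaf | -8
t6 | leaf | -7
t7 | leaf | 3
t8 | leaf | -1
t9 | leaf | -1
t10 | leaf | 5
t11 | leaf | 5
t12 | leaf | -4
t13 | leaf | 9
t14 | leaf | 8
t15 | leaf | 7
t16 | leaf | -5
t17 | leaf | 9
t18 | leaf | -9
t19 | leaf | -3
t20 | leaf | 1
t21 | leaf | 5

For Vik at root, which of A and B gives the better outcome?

A

D (Vik): min(-4, 0) = -4
E (Vik): min(8, 1, -8) = -8
F (Vik): min(-7, 3, -1) = -7
A (Lin): max(-4, -8, -7) = -4
G (Vik): min(-1, 5) = -1
H (Vik): min(5, -4, 9) = -4
J (Vik): min(8, 7) = 7
B (Lin): max(-1, -4, 7) = 7
Vik prefers the lower value; A=-4, B=7. A is better since -4 < 7.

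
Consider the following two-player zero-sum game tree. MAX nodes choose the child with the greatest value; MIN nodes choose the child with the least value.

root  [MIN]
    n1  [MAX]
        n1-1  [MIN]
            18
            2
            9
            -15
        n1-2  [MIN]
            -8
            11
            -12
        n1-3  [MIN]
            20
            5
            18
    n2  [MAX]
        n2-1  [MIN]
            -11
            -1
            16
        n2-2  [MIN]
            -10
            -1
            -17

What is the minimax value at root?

-11

n1-1 (MIN): min(18, 2, 9, -15) = -15
n1-2 (MIN): min(-8, 11, -12) = -12
n1-3 (MIN): min(20, 5, 18) = 5
n1 (MAX): max(-15, -12, 5) = 5
n2-1 (MIN): min(-11, -1, 16) = -11
n2-2 (MIN): min(-10, -1, -17) = -17
n2 (MAX): max(-11, -17) = -11
root (MIN): min(5, -11) = -11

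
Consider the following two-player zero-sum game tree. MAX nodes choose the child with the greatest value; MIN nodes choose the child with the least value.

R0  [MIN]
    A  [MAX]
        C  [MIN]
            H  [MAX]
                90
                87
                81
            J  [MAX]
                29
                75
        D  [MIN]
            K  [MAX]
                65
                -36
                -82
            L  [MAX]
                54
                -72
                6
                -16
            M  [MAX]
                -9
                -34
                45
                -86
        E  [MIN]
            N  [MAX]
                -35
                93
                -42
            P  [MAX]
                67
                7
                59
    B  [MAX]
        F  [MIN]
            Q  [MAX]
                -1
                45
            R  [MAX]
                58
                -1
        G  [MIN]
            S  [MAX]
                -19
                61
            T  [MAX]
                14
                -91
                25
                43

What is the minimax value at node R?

R (MAX): max(58, -1) = 58

58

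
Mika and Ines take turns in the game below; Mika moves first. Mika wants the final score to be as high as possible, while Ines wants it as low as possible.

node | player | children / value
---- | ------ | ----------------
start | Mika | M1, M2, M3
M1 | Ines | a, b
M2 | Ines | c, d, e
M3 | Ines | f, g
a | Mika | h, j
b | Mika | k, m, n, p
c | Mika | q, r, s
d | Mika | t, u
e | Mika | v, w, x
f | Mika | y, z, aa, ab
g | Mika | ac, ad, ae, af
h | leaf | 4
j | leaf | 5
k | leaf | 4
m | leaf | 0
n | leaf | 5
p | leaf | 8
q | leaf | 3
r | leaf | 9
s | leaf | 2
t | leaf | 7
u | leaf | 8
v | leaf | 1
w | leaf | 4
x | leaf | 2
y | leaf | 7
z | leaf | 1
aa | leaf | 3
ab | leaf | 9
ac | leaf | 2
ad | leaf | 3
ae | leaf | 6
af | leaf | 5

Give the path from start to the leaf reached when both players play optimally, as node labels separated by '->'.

a (Mika): max(4, 5) = 5
b (Mika): max(4, 0, 5, 8) = 8
M1 (Ines): min(5, 8) = 5
c (Mika): max(3, 9, 2) = 9
d (Mika): max(7, 8) = 8
e (Mika): max(1, 4, 2) = 4
M2 (Ines): min(9, 8, 4) = 4
f (Mika): max(7, 1, 3, 9) = 9
g (Mika): max(2, 3, 6, 5) = 6
M3 (Ines): min(9, 6) = 6
start (Mika): max(5, 4, 6) = 6
At start, Mika picks M3 (highest: 6).
At M3, Ines picks g (lowest: 6).
At g, Mika picks ae (highest: 6).
Terminal value 6.

start -> M3 -> g -> ae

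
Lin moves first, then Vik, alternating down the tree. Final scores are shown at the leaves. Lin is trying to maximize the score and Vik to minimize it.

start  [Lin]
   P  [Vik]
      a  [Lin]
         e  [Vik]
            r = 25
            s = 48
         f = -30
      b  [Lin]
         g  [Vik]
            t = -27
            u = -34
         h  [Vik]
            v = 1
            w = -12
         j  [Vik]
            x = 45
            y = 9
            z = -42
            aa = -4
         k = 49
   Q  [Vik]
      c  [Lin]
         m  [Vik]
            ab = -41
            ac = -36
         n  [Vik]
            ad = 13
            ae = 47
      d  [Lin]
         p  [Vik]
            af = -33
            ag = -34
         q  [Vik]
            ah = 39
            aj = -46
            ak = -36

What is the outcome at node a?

e (Vik): min(25, 48) = 25
a (Lin): max(25, -30) = 25

25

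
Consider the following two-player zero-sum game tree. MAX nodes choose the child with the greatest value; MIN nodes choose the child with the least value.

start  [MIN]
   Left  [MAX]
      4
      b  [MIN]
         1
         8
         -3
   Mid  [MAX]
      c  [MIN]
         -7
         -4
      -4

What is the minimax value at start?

b (MIN): min(1, 8, -3) = -3
Left (MAX): max(4, -3) = 4
c (MIN): min(-7, -4) = -7
Mid (MAX): max(-7, -4) = -4
start (MIN): min(4, -4) = -4

-4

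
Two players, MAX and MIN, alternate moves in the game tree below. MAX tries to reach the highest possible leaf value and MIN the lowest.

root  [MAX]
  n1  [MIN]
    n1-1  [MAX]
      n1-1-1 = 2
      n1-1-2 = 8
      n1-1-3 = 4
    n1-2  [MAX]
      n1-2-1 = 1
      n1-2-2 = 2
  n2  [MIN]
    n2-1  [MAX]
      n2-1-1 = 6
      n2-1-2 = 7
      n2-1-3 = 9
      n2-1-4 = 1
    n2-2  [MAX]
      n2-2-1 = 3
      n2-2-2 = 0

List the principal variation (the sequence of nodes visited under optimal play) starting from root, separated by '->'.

root -> n2 -> n2-2 -> n2-2-1

n1-1 (MAX): max(2, 8, 4) = 8
n1-2 (MAX): max(1, 2) = 2
n1 (MIN): min(8, 2) = 2
n2-1 (MAX): max(6, 7, 9, 1) = 9
n2-2 (MAX): max(3, 0) = 3
n2 (MIN): min(9, 3) = 3
root (MAX): max(2, 3) = 3
At root, MAX picks n2 (highest: 3).
At n2, MIN picks n2-2 (lowest: 3).
At n2-2, MAX picks n2-2-1 (highest: 3).
Terminal value 3.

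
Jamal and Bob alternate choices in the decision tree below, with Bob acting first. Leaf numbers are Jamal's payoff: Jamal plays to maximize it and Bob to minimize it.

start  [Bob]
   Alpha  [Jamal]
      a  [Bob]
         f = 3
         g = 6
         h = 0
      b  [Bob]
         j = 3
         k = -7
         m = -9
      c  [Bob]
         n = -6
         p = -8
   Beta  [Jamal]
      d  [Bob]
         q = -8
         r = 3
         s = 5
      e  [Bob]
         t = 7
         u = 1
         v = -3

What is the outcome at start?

-3

a (Bob): min(3, 6, 0) = 0
b (Bob): min(3, -7, -9) = -9
c (Bob): min(-6, -8) = -8
Alpha (Jamal): max(0, -9, -8) = 0
d (Bob): min(-8, 3, 5) = -8
e (Bob): min(7, 1, -3) = -3
Beta (Jamal): max(-8, -3) = -3
start (Bob): min(0, -3) = -3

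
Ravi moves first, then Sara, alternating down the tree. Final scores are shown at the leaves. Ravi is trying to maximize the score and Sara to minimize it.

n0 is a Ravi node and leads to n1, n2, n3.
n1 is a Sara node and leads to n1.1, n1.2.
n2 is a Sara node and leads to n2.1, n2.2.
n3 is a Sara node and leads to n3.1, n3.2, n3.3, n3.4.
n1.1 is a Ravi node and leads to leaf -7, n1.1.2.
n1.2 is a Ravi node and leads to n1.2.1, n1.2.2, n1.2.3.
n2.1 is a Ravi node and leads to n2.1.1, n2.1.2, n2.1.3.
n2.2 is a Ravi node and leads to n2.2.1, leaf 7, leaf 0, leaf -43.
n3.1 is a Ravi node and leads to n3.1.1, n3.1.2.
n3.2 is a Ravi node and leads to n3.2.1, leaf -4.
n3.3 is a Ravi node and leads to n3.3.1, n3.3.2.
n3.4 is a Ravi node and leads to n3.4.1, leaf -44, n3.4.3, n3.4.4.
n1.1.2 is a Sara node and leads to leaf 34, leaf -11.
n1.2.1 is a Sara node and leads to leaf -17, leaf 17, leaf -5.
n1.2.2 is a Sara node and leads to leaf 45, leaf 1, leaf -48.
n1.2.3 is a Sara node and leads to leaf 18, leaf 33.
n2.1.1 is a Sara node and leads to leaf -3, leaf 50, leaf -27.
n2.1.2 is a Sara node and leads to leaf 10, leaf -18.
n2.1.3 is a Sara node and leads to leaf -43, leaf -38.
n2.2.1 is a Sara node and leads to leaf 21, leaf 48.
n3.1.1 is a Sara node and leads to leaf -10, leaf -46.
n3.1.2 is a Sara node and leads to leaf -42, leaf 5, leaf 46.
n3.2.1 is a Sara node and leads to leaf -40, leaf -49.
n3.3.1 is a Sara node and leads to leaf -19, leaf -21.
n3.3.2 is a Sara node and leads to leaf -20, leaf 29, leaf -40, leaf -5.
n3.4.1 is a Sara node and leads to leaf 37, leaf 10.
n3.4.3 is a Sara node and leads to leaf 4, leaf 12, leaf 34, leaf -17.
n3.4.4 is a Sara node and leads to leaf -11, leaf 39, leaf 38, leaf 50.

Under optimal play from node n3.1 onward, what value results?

-42

n3.1.1 (Sara): min(-10, -46) = -46
n3.1.2 (Sara): min(-42, 5, 46) = -42
n3.1 (Ravi): max(-46, -42) = -42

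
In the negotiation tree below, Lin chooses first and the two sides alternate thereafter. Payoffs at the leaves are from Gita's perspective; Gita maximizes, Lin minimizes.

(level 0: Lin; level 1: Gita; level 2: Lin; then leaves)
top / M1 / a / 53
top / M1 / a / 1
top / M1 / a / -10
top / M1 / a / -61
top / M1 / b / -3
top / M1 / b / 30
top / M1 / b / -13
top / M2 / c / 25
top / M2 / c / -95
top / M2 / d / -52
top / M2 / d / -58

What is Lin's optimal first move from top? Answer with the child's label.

M2

a (Lin): min(53, 1, -10, -61) = -61
b (Lin): min(-3, 30, -13) = -13
M1 (Gita): max(-61, -13) = -13
c (Lin): min(25, -95) = -95
d (Lin): min(-52, -58) = -58
M2 (Gita): max(-95, -58) = -58
top (Lin): min(-13, -58) = -58
Lin at top wants the lowest of {M1=-13, M2=-58}, so chooses M2.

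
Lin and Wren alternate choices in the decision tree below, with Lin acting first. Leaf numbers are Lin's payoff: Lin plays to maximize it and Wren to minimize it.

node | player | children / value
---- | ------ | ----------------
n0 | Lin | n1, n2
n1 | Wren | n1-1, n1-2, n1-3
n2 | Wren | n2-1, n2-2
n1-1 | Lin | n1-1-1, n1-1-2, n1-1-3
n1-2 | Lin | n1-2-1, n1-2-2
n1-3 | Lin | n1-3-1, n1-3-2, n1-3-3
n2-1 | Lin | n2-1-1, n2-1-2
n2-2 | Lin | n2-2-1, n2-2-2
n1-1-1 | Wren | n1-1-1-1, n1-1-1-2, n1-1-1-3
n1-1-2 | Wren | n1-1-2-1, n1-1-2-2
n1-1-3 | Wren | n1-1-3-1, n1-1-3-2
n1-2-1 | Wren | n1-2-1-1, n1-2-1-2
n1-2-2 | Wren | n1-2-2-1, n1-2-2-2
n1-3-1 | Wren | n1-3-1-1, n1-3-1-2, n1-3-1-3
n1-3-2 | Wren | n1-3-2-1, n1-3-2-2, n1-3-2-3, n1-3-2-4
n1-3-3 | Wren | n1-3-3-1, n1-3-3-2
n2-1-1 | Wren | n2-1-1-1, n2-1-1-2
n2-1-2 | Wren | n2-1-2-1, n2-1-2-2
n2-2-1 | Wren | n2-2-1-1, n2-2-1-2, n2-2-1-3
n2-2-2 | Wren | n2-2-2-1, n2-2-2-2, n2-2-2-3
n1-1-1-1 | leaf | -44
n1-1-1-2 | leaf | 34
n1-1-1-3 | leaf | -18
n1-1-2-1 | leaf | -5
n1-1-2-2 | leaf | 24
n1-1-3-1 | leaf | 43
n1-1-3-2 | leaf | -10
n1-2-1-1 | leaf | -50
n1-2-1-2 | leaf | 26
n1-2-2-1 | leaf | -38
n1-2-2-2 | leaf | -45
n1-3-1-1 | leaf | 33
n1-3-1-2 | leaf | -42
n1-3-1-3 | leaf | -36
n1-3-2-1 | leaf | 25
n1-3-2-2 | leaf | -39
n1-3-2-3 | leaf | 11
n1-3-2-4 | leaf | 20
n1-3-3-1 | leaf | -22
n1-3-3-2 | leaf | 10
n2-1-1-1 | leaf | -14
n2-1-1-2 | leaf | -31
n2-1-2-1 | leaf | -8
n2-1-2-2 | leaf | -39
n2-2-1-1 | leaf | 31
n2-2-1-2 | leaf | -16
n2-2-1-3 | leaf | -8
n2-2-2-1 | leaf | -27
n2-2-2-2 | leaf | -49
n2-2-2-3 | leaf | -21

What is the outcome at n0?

-31

n1-1-1 (Wren): min(-44, 34, -18) = -44
n1-1-2 (Wren): min(-5, 24) = -5
n1-1-3 (Wren): min(43, -10) = -10
n1-1 (Lin): max(-44, -5, -10) = -5
n1-2-1 (Wren): min(-50, 26) = -50
n1-2-2 (Wren): min(-38, -45) = -45
n1-2 (Lin): max(-50, -45) = -45
n1-3-1 (Wren): min(33, -42, -36) = -42
n1-3-2 (Wren): min(25, -39, 11, 20) = -39
n1-3-3 (Wren): min(-22, 10) = -22
n1-3 (Lin): max(-42, -39, -22) = -22
n1 (Wren): min(-5, -45, -22) = -45
n2-1-1 (Wren): min(-14, -31) = -31
n2-1-2 (Wren): min(-8, -39) = -39
n2-1 (Lin): max(-31, -39) = -31
n2-2-1 (Wren): min(31, -16, -8) = -16
n2-2-2 (Wren): min(-27, -49, -21) = -49
n2-2 (Lin): max(-16, -49) = -16
n2 (Wren): min(-31, -16) = -31
n0 (Lin): max(-45, -31) = -31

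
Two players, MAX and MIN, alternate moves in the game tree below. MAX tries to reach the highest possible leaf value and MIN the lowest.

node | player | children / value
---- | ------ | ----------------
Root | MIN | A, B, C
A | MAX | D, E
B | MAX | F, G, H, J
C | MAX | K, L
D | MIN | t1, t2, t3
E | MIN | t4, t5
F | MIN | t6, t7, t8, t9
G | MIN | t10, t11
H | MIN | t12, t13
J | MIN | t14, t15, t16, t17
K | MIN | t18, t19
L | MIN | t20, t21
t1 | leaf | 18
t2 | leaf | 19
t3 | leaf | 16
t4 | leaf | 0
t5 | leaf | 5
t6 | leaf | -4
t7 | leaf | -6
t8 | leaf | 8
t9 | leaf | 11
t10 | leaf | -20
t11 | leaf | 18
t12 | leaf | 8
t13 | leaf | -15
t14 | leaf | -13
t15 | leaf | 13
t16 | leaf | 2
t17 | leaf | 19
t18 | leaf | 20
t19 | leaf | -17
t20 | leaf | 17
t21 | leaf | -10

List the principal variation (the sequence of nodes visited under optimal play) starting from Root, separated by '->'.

Root -> C -> L -> t21

D (MIN): min(18, 19, 16) = 16
E (MIN): min(0, 5) = 0
A (MAX): max(16, 0) = 16
F (MIN): min(-4, -6, 8, 11) = -6
G (MIN): min(-20, 18) = -20
H (MIN): min(8, -15) = -15
J (MIN): min(-13, 13, 2, 19) = -13
B (MAX): max(-6, -20, -15, -13) = -6
K (MIN): min(20, -17) = -17
L (MIN): min(17, -10) = -10
C (MAX): max(-17, -10) = -10
Root (MIN): min(16, -6, -10) = -10
At Root, MIN picks C (lowest: -10).
At C, MAX picks L (highest: -10).
At L, MIN picks t21 (lowest: -10).
Terminal value -10.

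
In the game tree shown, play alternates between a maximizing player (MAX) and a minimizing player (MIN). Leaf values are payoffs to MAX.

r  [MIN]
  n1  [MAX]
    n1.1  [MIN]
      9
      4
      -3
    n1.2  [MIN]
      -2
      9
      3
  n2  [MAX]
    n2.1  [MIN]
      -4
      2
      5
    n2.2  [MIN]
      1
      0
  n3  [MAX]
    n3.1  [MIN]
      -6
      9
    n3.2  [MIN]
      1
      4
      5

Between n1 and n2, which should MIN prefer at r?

n1.1 (MIN): min(9, 4, -3) = -3
n1.2 (MIN): min(-2, 9, 3) = -2
n1 (MAX): max(-3, -2) = -2
n2.1 (MIN): min(-4, 2, 5) = -4
n2.2 (MIN): min(1, 0) = 0
n2 (MAX): max(-4, 0) = 0
MIN prefers the lower value; n1=-2, n2=0. n1 is better since -2 < 0.

n1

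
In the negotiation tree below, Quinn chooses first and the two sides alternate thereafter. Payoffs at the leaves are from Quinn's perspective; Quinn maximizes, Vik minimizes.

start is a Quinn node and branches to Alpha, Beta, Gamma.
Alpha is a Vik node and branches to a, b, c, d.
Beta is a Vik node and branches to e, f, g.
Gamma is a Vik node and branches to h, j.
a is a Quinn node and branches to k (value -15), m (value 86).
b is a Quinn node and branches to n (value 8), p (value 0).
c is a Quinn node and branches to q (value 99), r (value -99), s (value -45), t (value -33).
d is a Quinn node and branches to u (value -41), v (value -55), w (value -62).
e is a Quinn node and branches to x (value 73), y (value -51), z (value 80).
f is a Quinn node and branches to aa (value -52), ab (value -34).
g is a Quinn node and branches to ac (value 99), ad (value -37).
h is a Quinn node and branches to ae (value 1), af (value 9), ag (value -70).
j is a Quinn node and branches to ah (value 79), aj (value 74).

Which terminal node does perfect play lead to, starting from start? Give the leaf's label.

af

a (Quinn): max(-15, 86) = 86
b (Quinn): max(8, 0) = 8
c (Quinn): max(99, -99, -45, -33) = 99
d (Quinn): max(-41, -55, -62) = -41
Alpha (Vik): min(86, 8, 99, -41) = -41
e (Quinn): max(73, -51, 80) = 80
f (Quinn): max(-52, -34) = -34
g (Quinn): max(99, -37) = 99
Beta (Vik): min(80, -34, 99) = -34
h (Quinn): max(1, 9, -70) = 9
j (Quinn): max(79, 74) = 79
Gamma (Vik): min(9, 79) = 9
start (Quinn): max(-41, -34, 9) = 9
At start, Quinn picks Gamma (highest: 9).
At Gamma, Vik picks h (lowest: 9).
At h, Quinn picks af (highest: 9).
Terminal value 9.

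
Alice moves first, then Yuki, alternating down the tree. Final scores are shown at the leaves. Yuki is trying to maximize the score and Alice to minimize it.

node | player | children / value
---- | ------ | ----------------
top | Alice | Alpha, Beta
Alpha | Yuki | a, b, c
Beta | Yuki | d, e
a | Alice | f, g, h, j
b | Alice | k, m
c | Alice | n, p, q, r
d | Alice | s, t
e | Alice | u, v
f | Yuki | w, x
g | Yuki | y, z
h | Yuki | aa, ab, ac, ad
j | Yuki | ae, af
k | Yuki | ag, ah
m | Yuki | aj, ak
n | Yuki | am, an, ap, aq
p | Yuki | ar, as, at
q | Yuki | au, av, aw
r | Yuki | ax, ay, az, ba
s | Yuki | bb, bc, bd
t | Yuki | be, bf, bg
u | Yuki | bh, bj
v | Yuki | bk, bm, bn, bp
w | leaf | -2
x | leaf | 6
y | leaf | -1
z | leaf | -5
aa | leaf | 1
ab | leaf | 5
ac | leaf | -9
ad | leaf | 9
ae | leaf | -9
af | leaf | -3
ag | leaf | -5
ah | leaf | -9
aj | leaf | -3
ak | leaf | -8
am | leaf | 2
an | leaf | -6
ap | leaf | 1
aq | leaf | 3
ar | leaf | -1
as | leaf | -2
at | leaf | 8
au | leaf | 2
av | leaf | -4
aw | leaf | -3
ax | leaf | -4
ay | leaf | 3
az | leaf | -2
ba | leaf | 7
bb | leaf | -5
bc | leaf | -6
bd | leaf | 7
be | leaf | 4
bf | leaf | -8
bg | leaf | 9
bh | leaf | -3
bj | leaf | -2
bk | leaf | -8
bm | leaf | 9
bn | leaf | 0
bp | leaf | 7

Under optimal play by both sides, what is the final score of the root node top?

2

f (Yuki): max(-2, 6) = 6
g (Yuki): max(-1, -5) = -1
h (Yuki): max(1, 5, -9, 9) = 9
j (Yuki): max(-9, -3) = -3
a (Alice): min(6, -1, 9, -3) = -3
k (Yuki): max(-5, -9) = -5
m (Yuki): max(-3, -8) = -3
b (Alice): min(-5, -3) = -5
n (Yuki): max(2, -6, 1, 3) = 3
p (Yuki): max(-1, -2, 8) = 8
q (Yuki): max(2, -4, -3) = 2
r (Yuki): max(-4, 3, -2, 7) = 7
c (Alice): min(3, 8, 2, 7) = 2
Alpha (Yuki): max(-3, -5, 2) = 2
s (Yuki): max(-5, -6, 7) = 7
t (Yuki): max(4, -8, 9) = 9
d (Alice): min(7, 9) = 7
u (Yuki): max(-3, -2) = -2
v (Yuki): max(-8, 9, 0, 7) = 9
e (Alice): min(-2, 9) = -2
Beta (Yuki): max(7, -2) = 7
top (Alice): min(2, 7) = 2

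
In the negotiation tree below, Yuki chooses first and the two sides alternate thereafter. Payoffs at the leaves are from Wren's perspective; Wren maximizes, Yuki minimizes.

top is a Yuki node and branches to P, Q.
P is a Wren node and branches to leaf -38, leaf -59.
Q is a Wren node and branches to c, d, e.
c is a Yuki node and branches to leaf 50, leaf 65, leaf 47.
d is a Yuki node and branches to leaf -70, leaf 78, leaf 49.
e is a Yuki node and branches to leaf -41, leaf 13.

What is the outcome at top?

P (Wren): max(-38, -59) = -38
c (Yuki): min(50, 65, 47) = 47
d (Yuki): min(-70, 78, 49) = -70
e (Yuki): min(-41, 13) = -41
Q (Wren): max(47, -70, -41) = 47
top (Yuki): min(-38, 47) = -38

-38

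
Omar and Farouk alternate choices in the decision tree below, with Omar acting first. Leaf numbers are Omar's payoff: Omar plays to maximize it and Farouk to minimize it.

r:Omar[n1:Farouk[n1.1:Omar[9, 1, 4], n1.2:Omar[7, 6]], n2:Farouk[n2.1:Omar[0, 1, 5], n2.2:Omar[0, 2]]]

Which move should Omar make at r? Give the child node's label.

n1

n1.1 (Omar): max(9, 1, 4) = 9
n1.2 (Omar): max(7, 6) = 7
n1 (Farouk): min(9, 7) = 7
n2.1 (Omar): max(0, 1, 5) = 5
n2.2 (Omar): max(0, 2) = 2
n2 (Farouk): min(5, 2) = 2
r (Omar): max(7, 2) = 7
Omar at r wants the highest of {n1=7, n2=2}, so chooses n1.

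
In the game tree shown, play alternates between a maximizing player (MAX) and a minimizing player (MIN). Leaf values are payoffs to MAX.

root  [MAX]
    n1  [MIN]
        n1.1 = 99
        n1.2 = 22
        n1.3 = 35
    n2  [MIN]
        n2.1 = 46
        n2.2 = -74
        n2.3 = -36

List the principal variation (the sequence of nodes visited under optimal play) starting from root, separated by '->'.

n1 (MIN): min(99, 22, 35) = 22
n2 (MIN): min(46, -74, -36) = -74
root (MAX): max(22, -74) = 22
At root, MAX picks n1 (highest: 22).
At n1, MIN picks n1.2 (lowest: 22).
Terminal value 22.

root -> n1 -> n1.2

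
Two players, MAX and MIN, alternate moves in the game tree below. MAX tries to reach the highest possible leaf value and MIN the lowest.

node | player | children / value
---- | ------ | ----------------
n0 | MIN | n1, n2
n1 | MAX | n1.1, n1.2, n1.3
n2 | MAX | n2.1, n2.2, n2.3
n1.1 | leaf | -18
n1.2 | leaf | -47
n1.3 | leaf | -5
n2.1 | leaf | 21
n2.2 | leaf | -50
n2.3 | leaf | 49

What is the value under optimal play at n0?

n1 (MAX): max(-18, -47, -5) = -5
n2 (MAX): max(21, -50, 49) = 49
n0 (MIN): min(-5, 49) = -5

-5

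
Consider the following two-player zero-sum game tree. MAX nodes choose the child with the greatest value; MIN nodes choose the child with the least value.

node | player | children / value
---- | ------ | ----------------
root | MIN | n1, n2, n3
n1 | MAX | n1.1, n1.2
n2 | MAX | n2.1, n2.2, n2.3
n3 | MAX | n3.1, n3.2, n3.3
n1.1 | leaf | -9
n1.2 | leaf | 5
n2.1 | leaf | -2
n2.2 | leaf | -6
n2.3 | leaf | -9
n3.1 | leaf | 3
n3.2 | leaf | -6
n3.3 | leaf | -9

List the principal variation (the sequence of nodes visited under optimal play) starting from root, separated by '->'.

root -> n2 -> n2.1

n1 (MAX): max(-9, 5) = 5
n2 (MAX): max(-2, -6, -9) = -2
n3 (MAX): max(3, -6, -9) = 3
root (MIN): min(5, -2, 3) = -2
At root, MIN picks n2 (lowest: -2).
At n2, MAX picks n2.1 (highest: -2).
Terminal value -2.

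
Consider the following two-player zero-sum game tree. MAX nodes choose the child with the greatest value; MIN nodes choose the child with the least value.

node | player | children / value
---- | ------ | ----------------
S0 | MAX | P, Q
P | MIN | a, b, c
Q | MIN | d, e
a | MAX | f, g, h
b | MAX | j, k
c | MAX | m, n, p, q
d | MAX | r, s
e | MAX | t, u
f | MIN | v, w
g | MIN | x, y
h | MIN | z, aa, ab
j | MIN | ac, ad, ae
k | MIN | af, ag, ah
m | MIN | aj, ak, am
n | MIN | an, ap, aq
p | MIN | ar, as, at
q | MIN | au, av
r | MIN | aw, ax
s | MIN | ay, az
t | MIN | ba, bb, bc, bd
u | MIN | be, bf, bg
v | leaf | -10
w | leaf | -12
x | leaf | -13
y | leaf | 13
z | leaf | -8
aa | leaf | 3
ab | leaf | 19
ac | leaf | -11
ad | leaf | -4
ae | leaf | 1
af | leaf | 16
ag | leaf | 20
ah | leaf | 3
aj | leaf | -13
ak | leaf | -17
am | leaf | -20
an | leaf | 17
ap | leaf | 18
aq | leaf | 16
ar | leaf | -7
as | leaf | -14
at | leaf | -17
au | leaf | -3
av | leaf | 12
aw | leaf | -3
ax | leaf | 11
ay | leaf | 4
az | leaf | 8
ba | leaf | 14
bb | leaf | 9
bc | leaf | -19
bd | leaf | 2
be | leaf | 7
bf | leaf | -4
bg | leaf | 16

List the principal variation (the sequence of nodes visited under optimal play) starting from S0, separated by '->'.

f (MIN): min(-10, -12) = -12
g (MIN): min(-13, 13) = -13
h (MIN): min(-8, 3, 19) = -8
a (MAX): max(-12, -13, -8) = -8
j (MIN): min(-11, -4, 1) = -11
k (MIN): min(16, 20, 3) = 3
b (MAX): max(-11, 3) = 3
m (MIN): min(-13, -17, -20) = -20
n (MIN): min(17, 18, 16) = 16
p (MIN): min(-7, -14, -17) = -17
q (MIN): min(-3, 12) = -3
c (MAX): max(-20, 16, -17, -3) = 16
P (MIN): min(-8, 3, 16) = -8
r (MIN): min(-3, 11) = -3
s (MIN): min(4, 8) = 4
d (MAX): max(-3, 4) = 4
t (MIN): min(14, 9, -19, 2) = -19
u (MIN): min(7, -4, 16) = -4
e (MAX): max(-19, -4) = -4
Q (MIN): min(4, -4) = -4
S0 (MAX): max(-8, -4) = -4
At S0, MAX picks Q (highest: -4).
At Q, MIN picks e (lowest: -4).
At e, MAX picks u (highest: -4).
At u, MIN picks bf (lowest: -4).
Terminal value -4.

S0 -> Q -> e -> u -> bf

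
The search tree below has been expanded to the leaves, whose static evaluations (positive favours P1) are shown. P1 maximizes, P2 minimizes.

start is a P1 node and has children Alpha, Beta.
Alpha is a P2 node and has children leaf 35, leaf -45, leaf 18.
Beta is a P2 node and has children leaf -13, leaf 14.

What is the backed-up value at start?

-13

Alpha (P2): min(35, -45, 18) = -45
Beta (P2): min(-13, 14) = -13
start (P1): max(-45, -13) = -13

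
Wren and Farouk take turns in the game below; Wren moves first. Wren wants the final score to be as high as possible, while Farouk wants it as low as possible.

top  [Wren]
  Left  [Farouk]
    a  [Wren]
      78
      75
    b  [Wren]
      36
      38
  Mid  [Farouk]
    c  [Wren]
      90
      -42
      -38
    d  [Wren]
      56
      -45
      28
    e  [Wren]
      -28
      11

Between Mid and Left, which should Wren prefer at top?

Left

c (Wren): max(90, -42, -38) = 90
d (Wren): max(56, -45, 28) = 56
e (Wren): max(-28, 11) = 11
Mid (Farouk): min(90, 56, 11) = 11
a (Wren): max(78, 75) = 78
b (Wren): max(36, 38) = 38
Left (Farouk): min(78, 38) = 38
Wren prefers the higher value; Mid=11, Left=38. Left is better since 38 > 11.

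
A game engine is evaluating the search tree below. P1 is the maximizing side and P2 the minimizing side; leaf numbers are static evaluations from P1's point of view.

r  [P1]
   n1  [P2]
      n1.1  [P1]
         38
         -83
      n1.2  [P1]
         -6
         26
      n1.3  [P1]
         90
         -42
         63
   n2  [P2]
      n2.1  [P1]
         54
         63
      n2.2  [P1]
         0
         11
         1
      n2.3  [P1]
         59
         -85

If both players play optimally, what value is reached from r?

26

n1.1 (P1): max(38, -83) = 38
n1.2 (P1): max(-6, 26) = 26
n1.3 (P1): max(90, -42, 63) = 90
n1 (P2): min(38, 26, 90) = 26
n2.1 (P1): max(54, 63) = 63
n2.2 (P1): max(0, 11, 1) = 11
n2.3 (P1): max(59, -85) = 59
n2 (P2): min(63, 11, 59) = 11
r (P1): max(26, 11) = 26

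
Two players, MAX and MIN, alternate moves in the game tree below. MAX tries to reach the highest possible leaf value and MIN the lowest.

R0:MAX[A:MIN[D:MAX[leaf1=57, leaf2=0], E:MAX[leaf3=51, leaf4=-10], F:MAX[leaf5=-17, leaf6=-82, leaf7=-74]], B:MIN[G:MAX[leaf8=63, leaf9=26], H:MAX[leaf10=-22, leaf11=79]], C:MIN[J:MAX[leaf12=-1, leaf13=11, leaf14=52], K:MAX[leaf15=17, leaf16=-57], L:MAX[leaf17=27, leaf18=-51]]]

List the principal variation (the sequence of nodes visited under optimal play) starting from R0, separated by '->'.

D (MAX): max(57, 0) = 57
E (MAX): max(51, -10) = 51
F (MAX): max(-17, -82, -74) = -17
A (MIN): min(57, 51, -17) = -17
G (MAX): max(63, 26) = 63
H (MAX): max(-22, 79) = 79
B (MIN): min(63, 79) = 63
J (MAX): max(-1, 11, 52) = 52
K (MAX): max(17, -57) = 17
L (MAX): max(27, -51) = 27
C (MIN): min(52, 17, 27) = 17
R0 (MAX): max(-17, 63, 17) = 63
At R0, MAX picks B (highest: 63).
At B, MIN picks G (lowest: 63).
At G, MAX picks leaf8 (highest: 63).
Terminal value 63.

R0 -> B -> G -> leaf8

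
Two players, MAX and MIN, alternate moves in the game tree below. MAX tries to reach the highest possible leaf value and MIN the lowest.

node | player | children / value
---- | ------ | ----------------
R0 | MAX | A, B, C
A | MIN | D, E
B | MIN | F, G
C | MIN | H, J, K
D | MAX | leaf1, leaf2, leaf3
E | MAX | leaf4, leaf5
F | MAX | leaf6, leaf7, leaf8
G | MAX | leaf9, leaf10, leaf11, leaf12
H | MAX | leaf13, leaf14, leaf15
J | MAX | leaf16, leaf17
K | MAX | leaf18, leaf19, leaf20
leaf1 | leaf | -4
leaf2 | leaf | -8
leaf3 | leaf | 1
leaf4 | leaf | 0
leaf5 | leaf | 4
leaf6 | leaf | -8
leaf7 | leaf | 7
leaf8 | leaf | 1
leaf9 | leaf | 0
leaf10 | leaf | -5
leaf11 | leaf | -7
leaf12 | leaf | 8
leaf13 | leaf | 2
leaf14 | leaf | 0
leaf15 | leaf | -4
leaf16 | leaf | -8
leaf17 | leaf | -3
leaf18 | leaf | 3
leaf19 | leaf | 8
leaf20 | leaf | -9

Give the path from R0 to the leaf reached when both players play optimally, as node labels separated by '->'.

D (MAX): max(-4, -8, 1) = 1
E (MAX): max(0, 4) = 4
A (MIN): min(1, 4) = 1
F (MAX): max(-8, 7, 1) = 7
G (MAX): max(0, -5, -7, 8) = 8
B (MIN): min(7, 8) = 7
H (MAX): max(2, 0, -4) = 2
J (MAX): max(-8, -3) = -3
K (MAX): max(3, 8, -9) = 8
C (MIN): min(2, -3, 8) = -3
R0 (MAX): max(1, 7, -3) = 7
At R0, MAX picks B (highest: 7).
At B, MIN picks F (lowest: 7).
At F, MAX picks leaf7 (highest: 7).
Terminal value 7.

R0 -> B -> F -> leaf7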